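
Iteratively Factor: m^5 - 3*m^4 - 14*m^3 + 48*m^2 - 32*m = (m - 2)*(m^4 - m^3 - 16*m^2 + 16*m) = m*(m - 2)*(m^3 - m^2 - 16*m + 16) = m*(m - 4)*(m - 2)*(m^2 + 3*m - 4) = m*(m - 4)*(m - 2)*(m + 4)*(m - 1)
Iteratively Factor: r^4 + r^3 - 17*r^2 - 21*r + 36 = (r + 3)*(r^3 - 2*r^2 - 11*r + 12) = (r + 3)^2*(r^2 - 5*r + 4) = (r - 4)*(r + 3)^2*(r - 1)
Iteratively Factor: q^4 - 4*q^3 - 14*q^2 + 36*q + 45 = (q + 3)*(q^3 - 7*q^2 + 7*q + 15) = (q + 1)*(q + 3)*(q^2 - 8*q + 15) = (q - 3)*(q + 1)*(q + 3)*(q - 5)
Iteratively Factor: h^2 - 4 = (h + 2)*(h - 2)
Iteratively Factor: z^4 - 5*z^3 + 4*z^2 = (z)*(z^3 - 5*z^2 + 4*z) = z*(z - 4)*(z^2 - z) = z*(z - 4)*(z - 1)*(z)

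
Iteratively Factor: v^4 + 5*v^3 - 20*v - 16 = (v + 4)*(v^3 + v^2 - 4*v - 4) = (v + 1)*(v + 4)*(v^2 - 4) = (v + 1)*(v + 2)*(v + 4)*(v - 2)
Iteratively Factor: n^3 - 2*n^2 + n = (n - 1)*(n^2 - n) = (n - 1)^2*(n)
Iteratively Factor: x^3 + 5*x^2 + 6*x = (x + 2)*(x^2 + 3*x) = (x + 2)*(x + 3)*(x)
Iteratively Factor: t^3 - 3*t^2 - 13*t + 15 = (t - 5)*(t^2 + 2*t - 3) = (t - 5)*(t + 3)*(t - 1)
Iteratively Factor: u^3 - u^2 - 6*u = (u + 2)*(u^2 - 3*u) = (u - 3)*(u + 2)*(u)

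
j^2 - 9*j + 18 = (j - 6)*(j - 3)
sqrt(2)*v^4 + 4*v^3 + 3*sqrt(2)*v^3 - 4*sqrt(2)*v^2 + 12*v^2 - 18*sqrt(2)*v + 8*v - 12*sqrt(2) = (v + 2)*(v - sqrt(2))*(v + 3*sqrt(2))*(sqrt(2)*v + sqrt(2))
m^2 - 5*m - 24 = (m - 8)*(m + 3)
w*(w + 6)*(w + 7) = w^3 + 13*w^2 + 42*w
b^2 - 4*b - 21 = (b - 7)*(b + 3)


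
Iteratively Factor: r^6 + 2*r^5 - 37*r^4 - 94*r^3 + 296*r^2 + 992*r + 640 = (r - 5)*(r^5 + 7*r^4 - 2*r^3 - 104*r^2 - 224*r - 128) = (r - 5)*(r + 1)*(r^4 + 6*r^3 - 8*r^2 - 96*r - 128) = (r - 5)*(r + 1)*(r + 4)*(r^3 + 2*r^2 - 16*r - 32) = (r - 5)*(r + 1)*(r + 4)^2*(r^2 - 2*r - 8) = (r - 5)*(r + 1)*(r + 2)*(r + 4)^2*(r - 4)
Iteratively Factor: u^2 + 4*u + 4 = (u + 2)*(u + 2)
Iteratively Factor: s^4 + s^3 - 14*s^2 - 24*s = (s - 4)*(s^3 + 5*s^2 + 6*s) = (s - 4)*(s + 2)*(s^2 + 3*s) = s*(s - 4)*(s + 2)*(s + 3)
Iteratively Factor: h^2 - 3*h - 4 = (h + 1)*(h - 4)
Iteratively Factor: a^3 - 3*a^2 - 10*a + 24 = (a - 4)*(a^2 + a - 6) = (a - 4)*(a + 3)*(a - 2)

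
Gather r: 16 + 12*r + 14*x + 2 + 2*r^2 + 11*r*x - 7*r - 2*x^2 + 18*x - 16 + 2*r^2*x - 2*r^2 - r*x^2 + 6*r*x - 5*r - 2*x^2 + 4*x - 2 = 2*r^2*x + r*(-x^2 + 17*x) - 4*x^2 + 36*x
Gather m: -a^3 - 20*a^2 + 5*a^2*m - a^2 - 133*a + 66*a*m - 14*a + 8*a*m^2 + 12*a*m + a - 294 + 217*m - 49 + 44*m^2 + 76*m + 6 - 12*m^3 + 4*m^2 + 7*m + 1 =-a^3 - 21*a^2 - 146*a - 12*m^3 + m^2*(8*a + 48) + m*(5*a^2 + 78*a + 300) - 336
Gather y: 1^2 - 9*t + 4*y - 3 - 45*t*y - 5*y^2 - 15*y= -9*t - 5*y^2 + y*(-45*t - 11) - 2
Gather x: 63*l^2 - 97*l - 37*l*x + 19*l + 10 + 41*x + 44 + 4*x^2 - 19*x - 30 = 63*l^2 - 78*l + 4*x^2 + x*(22 - 37*l) + 24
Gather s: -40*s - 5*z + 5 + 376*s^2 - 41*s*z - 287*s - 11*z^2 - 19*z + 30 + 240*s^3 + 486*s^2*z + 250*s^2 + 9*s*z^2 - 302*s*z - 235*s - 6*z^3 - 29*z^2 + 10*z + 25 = 240*s^3 + s^2*(486*z + 626) + s*(9*z^2 - 343*z - 562) - 6*z^3 - 40*z^2 - 14*z + 60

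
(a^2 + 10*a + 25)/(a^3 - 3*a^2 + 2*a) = (a^2 + 10*a + 25)/(a*(a^2 - 3*a + 2))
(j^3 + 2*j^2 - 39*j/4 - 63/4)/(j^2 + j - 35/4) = (2*j^2 - 3*j - 9)/(2*j - 5)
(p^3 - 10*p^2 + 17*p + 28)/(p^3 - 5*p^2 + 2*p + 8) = (p - 7)/(p - 2)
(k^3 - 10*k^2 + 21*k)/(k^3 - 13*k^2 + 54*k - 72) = k*(k - 7)/(k^2 - 10*k + 24)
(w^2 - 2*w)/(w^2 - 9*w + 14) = w/(w - 7)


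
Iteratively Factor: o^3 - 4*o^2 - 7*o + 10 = (o + 2)*(o^2 - 6*o + 5) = (o - 5)*(o + 2)*(o - 1)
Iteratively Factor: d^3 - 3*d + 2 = (d - 1)*(d^2 + d - 2) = (d - 1)*(d + 2)*(d - 1)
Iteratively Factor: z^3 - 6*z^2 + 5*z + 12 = (z + 1)*(z^2 - 7*z + 12) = (z - 3)*(z + 1)*(z - 4)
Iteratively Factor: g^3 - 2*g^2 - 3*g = (g + 1)*(g^2 - 3*g) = (g - 3)*(g + 1)*(g)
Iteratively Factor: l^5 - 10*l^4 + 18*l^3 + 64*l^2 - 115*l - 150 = (l - 3)*(l^4 - 7*l^3 - 3*l^2 + 55*l + 50) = (l - 3)*(l + 1)*(l^3 - 8*l^2 + 5*l + 50) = (l - 3)*(l + 1)*(l + 2)*(l^2 - 10*l + 25) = (l - 5)*(l - 3)*(l + 1)*(l + 2)*(l - 5)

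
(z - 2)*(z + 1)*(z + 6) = z^3 + 5*z^2 - 8*z - 12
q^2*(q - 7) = q^3 - 7*q^2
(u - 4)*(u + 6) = u^2 + 2*u - 24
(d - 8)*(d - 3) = d^2 - 11*d + 24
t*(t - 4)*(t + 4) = t^3 - 16*t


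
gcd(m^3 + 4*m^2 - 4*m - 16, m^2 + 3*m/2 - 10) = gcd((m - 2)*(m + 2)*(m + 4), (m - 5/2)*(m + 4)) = m + 4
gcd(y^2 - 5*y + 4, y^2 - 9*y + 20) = y - 4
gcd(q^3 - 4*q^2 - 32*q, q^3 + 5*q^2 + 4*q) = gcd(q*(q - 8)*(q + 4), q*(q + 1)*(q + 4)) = q^2 + 4*q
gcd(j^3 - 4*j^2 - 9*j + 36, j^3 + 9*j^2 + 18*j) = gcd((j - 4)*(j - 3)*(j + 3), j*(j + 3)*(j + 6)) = j + 3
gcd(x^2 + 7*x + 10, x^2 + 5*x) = x + 5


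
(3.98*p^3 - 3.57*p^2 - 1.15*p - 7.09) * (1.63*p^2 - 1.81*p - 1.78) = 6.4874*p^5 - 13.0229*p^4 - 2.4972*p^3 - 3.1206*p^2 + 14.8799*p + 12.6202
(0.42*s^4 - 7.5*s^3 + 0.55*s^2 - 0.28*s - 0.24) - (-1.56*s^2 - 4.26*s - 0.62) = 0.42*s^4 - 7.5*s^3 + 2.11*s^2 + 3.98*s + 0.38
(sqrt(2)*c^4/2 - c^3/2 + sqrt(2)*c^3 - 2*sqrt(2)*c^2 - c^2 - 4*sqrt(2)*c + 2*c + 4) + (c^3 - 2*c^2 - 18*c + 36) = sqrt(2)*c^4/2 + c^3/2 + sqrt(2)*c^3 - 3*c^2 - 2*sqrt(2)*c^2 - 16*c - 4*sqrt(2)*c + 40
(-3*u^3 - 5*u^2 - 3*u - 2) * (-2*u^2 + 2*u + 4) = 6*u^5 + 4*u^4 - 16*u^3 - 22*u^2 - 16*u - 8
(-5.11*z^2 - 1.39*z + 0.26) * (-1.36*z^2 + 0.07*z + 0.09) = 6.9496*z^4 + 1.5327*z^3 - 0.9108*z^2 - 0.1069*z + 0.0234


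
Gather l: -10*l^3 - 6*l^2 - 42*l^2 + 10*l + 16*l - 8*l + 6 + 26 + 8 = -10*l^3 - 48*l^2 + 18*l + 40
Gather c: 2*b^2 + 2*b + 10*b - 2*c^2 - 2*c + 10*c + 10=2*b^2 + 12*b - 2*c^2 + 8*c + 10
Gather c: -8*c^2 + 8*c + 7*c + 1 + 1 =-8*c^2 + 15*c + 2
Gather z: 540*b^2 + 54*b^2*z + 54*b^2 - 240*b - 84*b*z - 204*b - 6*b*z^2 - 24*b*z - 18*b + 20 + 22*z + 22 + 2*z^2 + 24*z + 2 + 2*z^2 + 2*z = 594*b^2 - 462*b + z^2*(4 - 6*b) + z*(54*b^2 - 108*b + 48) + 44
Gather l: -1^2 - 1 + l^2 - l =l^2 - l - 2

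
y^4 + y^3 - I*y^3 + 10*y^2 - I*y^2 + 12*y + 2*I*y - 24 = (y - 1)*(y + 2)*(y - 4*I)*(y + 3*I)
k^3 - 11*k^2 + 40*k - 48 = (k - 4)^2*(k - 3)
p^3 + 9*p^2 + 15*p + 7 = (p + 1)^2*(p + 7)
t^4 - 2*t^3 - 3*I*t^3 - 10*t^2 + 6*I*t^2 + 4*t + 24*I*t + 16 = (t - 4)*(t + 2)*(t - 2*I)*(t - I)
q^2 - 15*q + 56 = (q - 8)*(q - 7)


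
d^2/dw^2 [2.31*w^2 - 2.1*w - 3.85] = 4.62000000000000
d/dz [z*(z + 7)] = 2*z + 7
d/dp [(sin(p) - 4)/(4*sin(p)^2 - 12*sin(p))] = (-cos(p) + 8/tan(p) - 12*cos(p)/sin(p)^2)/(4*(sin(p) - 3)^2)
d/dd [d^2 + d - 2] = 2*d + 1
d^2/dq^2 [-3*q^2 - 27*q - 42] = -6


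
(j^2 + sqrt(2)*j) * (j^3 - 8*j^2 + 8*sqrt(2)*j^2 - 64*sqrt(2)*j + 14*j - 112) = j^5 - 8*j^4 + 9*sqrt(2)*j^4 - 72*sqrt(2)*j^3 + 30*j^3 - 240*j^2 + 14*sqrt(2)*j^2 - 112*sqrt(2)*j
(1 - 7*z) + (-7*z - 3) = -14*z - 2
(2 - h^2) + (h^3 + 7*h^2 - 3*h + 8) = h^3 + 6*h^2 - 3*h + 10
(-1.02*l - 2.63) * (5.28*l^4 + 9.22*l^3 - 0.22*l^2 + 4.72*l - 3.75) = -5.3856*l^5 - 23.2908*l^4 - 24.0242*l^3 - 4.2358*l^2 - 8.5886*l + 9.8625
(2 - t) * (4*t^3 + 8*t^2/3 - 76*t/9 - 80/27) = -4*t^4 + 16*t^3/3 + 124*t^2/9 - 376*t/27 - 160/27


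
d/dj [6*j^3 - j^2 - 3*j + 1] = 18*j^2 - 2*j - 3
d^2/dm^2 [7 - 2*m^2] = -4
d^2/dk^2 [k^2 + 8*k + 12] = 2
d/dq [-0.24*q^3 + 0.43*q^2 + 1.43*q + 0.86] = -0.72*q^2 + 0.86*q + 1.43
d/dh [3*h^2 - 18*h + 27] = 6*h - 18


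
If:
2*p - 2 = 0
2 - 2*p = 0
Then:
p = 1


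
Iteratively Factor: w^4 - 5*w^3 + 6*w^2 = (w)*(w^3 - 5*w^2 + 6*w) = w*(w - 2)*(w^2 - 3*w) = w*(w - 3)*(w - 2)*(w)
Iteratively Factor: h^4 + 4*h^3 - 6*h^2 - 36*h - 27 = (h + 1)*(h^3 + 3*h^2 - 9*h - 27) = (h - 3)*(h + 1)*(h^2 + 6*h + 9) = (h - 3)*(h + 1)*(h + 3)*(h + 3)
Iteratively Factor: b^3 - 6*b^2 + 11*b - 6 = (b - 2)*(b^2 - 4*b + 3) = (b - 2)*(b - 1)*(b - 3)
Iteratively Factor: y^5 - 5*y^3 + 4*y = (y - 2)*(y^4 + 2*y^3 - y^2 - 2*y) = (y - 2)*(y - 1)*(y^3 + 3*y^2 + 2*y) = (y - 2)*(y - 1)*(y + 1)*(y^2 + 2*y) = (y - 2)*(y - 1)*(y + 1)*(y + 2)*(y)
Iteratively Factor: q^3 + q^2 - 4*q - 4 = (q + 1)*(q^2 - 4) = (q - 2)*(q + 1)*(q + 2)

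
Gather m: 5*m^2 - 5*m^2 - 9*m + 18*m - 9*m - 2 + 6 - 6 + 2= 0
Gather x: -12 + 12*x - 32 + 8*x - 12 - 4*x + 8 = 16*x - 48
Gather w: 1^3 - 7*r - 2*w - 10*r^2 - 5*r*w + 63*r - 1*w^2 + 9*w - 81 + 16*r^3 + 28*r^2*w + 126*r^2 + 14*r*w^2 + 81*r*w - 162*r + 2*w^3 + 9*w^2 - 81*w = 16*r^3 + 116*r^2 - 106*r + 2*w^3 + w^2*(14*r + 8) + w*(28*r^2 + 76*r - 74) - 80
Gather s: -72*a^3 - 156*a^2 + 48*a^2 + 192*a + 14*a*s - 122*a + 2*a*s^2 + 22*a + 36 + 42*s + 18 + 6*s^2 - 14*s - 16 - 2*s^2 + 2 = -72*a^3 - 108*a^2 + 92*a + s^2*(2*a + 4) + s*(14*a + 28) + 40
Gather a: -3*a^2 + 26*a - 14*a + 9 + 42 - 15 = -3*a^2 + 12*a + 36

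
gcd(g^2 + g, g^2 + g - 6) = 1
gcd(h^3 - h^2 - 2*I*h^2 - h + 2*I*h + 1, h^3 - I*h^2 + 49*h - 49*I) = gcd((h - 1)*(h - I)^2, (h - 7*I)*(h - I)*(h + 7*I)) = h - I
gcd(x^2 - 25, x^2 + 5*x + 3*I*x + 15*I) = x + 5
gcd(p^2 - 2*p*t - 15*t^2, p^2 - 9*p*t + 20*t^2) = p - 5*t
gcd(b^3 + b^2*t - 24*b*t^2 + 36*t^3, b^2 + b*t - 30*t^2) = b + 6*t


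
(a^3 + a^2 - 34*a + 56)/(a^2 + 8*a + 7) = (a^2 - 6*a + 8)/(a + 1)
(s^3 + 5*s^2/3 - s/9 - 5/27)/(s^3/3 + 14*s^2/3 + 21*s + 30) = (27*s^3 + 45*s^2 - 3*s - 5)/(9*(s^3 + 14*s^2 + 63*s + 90))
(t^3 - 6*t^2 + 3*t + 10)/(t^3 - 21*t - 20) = (t - 2)/(t + 4)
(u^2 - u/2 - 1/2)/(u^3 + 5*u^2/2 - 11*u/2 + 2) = (2*u + 1)/(2*u^2 + 7*u - 4)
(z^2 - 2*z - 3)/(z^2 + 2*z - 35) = (z^2 - 2*z - 3)/(z^2 + 2*z - 35)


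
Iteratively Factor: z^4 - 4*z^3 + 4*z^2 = (z)*(z^3 - 4*z^2 + 4*z) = z^2*(z^2 - 4*z + 4) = z^2*(z - 2)*(z - 2)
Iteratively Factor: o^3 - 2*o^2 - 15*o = (o + 3)*(o^2 - 5*o) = o*(o + 3)*(o - 5)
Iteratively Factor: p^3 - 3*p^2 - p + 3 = (p + 1)*(p^2 - 4*p + 3) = (p - 3)*(p + 1)*(p - 1)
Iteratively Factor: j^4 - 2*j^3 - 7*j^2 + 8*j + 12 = (j + 1)*(j^3 - 3*j^2 - 4*j + 12) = (j - 2)*(j + 1)*(j^2 - j - 6) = (j - 3)*(j - 2)*(j + 1)*(j + 2)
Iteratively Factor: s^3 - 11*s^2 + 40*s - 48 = (s - 4)*(s^2 - 7*s + 12) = (s - 4)^2*(s - 3)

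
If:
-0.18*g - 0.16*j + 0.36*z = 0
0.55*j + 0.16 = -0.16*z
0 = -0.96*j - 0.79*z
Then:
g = 1.49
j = -0.45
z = 0.55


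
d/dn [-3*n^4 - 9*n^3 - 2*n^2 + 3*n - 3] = -12*n^3 - 27*n^2 - 4*n + 3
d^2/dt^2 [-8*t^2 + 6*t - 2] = -16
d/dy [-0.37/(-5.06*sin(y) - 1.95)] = -1.8722*cos(y)/(5.06*sin(y) + 1.95)^2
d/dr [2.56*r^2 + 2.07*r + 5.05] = 5.12*r + 2.07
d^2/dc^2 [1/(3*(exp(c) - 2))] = (exp(c) + 2)*exp(c)/(3*(exp(c) - 2)^3)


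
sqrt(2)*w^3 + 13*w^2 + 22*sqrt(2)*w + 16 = (w + 2*sqrt(2))*(w + 4*sqrt(2))*(sqrt(2)*w + 1)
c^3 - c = c*(c - 1)*(c + 1)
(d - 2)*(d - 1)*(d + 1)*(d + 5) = d^4 + 3*d^3 - 11*d^2 - 3*d + 10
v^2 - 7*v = v*(v - 7)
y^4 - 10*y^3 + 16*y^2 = y^2*(y - 8)*(y - 2)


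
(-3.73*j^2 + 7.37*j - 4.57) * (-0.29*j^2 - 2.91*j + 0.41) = 1.0817*j^4 + 8.717*j^3 - 21.6507*j^2 + 16.3204*j - 1.8737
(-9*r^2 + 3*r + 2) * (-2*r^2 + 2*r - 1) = 18*r^4 - 24*r^3 + 11*r^2 + r - 2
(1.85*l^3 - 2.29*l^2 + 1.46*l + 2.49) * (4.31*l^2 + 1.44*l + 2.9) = 7.9735*l^5 - 7.2059*l^4 + 8.36*l^3 + 6.1933*l^2 + 7.8196*l + 7.221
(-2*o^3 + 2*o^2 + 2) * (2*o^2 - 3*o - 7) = -4*o^5 + 10*o^4 + 8*o^3 - 10*o^2 - 6*o - 14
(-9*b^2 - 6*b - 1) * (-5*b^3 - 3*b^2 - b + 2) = 45*b^5 + 57*b^4 + 32*b^3 - 9*b^2 - 11*b - 2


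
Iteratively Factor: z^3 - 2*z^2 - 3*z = (z)*(z^2 - 2*z - 3) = z*(z - 3)*(z + 1)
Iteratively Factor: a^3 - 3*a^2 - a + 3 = (a + 1)*(a^2 - 4*a + 3) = (a - 3)*(a + 1)*(a - 1)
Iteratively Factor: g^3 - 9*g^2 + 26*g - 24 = (g - 4)*(g^2 - 5*g + 6) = (g - 4)*(g - 2)*(g - 3)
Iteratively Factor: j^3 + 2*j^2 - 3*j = (j)*(j^2 + 2*j - 3) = j*(j - 1)*(j + 3)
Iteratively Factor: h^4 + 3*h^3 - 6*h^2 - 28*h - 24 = (h - 3)*(h^3 + 6*h^2 + 12*h + 8) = (h - 3)*(h + 2)*(h^2 + 4*h + 4) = (h - 3)*(h + 2)^2*(h + 2)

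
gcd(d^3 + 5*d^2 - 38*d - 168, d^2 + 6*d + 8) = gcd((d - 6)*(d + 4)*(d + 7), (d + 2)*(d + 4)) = d + 4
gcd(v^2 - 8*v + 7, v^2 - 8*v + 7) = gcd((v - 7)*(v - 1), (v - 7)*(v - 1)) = v^2 - 8*v + 7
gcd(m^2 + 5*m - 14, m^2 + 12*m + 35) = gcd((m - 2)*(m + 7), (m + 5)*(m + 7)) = m + 7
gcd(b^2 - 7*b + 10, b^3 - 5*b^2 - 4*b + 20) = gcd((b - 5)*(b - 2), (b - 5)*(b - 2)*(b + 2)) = b^2 - 7*b + 10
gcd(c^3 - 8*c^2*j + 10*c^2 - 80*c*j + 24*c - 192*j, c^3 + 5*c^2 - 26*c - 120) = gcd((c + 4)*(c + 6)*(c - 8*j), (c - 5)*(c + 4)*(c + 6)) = c^2 + 10*c + 24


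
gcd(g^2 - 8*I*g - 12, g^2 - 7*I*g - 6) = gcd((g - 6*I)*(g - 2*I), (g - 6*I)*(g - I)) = g - 6*I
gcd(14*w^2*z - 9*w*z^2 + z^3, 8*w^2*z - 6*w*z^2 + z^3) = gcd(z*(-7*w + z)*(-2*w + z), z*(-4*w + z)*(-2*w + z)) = -2*w*z + z^2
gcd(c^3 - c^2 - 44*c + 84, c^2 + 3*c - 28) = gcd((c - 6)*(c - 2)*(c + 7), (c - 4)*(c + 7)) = c + 7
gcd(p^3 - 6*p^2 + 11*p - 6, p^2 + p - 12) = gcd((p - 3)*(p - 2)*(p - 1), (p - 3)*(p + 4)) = p - 3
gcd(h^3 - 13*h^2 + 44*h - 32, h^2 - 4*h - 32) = h - 8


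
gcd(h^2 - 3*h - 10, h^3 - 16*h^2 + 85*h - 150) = h - 5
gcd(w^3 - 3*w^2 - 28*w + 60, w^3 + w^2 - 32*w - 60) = w^2 - w - 30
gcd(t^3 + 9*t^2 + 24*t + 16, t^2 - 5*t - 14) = 1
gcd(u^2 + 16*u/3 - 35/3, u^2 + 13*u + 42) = u + 7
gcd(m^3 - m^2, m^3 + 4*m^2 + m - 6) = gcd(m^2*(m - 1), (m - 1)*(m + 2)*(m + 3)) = m - 1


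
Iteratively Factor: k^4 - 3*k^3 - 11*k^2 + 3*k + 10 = (k + 2)*(k^3 - 5*k^2 - k + 5) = (k - 5)*(k + 2)*(k^2 - 1) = (k - 5)*(k + 1)*(k + 2)*(k - 1)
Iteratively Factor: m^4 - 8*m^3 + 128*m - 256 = (m - 4)*(m^3 - 4*m^2 - 16*m + 64) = (m - 4)^2*(m^2 - 16) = (m - 4)^3*(m + 4)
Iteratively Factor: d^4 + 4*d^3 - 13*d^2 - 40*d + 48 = (d - 3)*(d^3 + 7*d^2 + 8*d - 16) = (d - 3)*(d - 1)*(d^2 + 8*d + 16) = (d - 3)*(d - 1)*(d + 4)*(d + 4)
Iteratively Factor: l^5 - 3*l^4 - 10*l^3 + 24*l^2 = (l - 4)*(l^4 + l^3 - 6*l^2) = (l - 4)*(l + 3)*(l^3 - 2*l^2) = l*(l - 4)*(l + 3)*(l^2 - 2*l) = l*(l - 4)*(l - 2)*(l + 3)*(l)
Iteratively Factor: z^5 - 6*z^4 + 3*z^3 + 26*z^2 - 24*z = (z + 2)*(z^4 - 8*z^3 + 19*z^2 - 12*z) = z*(z + 2)*(z^3 - 8*z^2 + 19*z - 12) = z*(z - 1)*(z + 2)*(z^2 - 7*z + 12) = z*(z - 3)*(z - 1)*(z + 2)*(z - 4)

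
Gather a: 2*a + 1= 2*a + 1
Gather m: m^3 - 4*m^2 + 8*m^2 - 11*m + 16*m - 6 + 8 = m^3 + 4*m^2 + 5*m + 2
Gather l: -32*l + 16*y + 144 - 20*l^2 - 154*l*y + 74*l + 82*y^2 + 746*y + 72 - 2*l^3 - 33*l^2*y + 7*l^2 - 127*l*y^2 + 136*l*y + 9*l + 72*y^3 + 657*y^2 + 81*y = -2*l^3 + l^2*(-33*y - 13) + l*(-127*y^2 - 18*y + 51) + 72*y^3 + 739*y^2 + 843*y + 216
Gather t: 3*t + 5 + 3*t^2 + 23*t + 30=3*t^2 + 26*t + 35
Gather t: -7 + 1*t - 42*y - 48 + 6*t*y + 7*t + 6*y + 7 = t*(6*y + 8) - 36*y - 48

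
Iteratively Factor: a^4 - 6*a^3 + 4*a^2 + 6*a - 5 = (a - 1)*(a^3 - 5*a^2 - a + 5) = (a - 5)*(a - 1)*(a^2 - 1) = (a - 5)*(a - 1)*(a + 1)*(a - 1)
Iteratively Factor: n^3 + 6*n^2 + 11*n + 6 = (n + 3)*(n^2 + 3*n + 2) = (n + 1)*(n + 3)*(n + 2)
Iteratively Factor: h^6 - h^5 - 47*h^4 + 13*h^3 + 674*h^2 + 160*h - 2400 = (h + 4)*(h^5 - 5*h^4 - 27*h^3 + 121*h^2 + 190*h - 600) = (h - 2)*(h + 4)*(h^4 - 3*h^3 - 33*h^2 + 55*h + 300) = (h - 2)*(h + 3)*(h + 4)*(h^3 - 6*h^2 - 15*h + 100) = (h - 2)*(h + 3)*(h + 4)^2*(h^2 - 10*h + 25) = (h - 5)*(h - 2)*(h + 3)*(h + 4)^2*(h - 5)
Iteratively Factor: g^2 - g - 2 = (g + 1)*(g - 2)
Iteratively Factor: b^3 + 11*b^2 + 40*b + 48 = (b + 4)*(b^2 + 7*b + 12) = (b + 3)*(b + 4)*(b + 4)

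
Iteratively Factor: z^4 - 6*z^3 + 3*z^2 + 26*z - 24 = (z - 4)*(z^3 - 2*z^2 - 5*z + 6) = (z - 4)*(z - 1)*(z^2 - z - 6) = (z - 4)*(z - 1)*(z + 2)*(z - 3)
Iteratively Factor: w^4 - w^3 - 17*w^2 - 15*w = (w - 5)*(w^3 + 4*w^2 + 3*w) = (w - 5)*(w + 1)*(w^2 + 3*w) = w*(w - 5)*(w + 1)*(w + 3)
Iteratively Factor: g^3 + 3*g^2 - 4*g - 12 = (g + 2)*(g^2 + g - 6) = (g - 2)*(g + 2)*(g + 3)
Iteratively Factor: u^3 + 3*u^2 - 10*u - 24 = (u + 4)*(u^2 - u - 6) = (u - 3)*(u + 4)*(u + 2)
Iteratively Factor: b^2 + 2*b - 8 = (b - 2)*(b + 4)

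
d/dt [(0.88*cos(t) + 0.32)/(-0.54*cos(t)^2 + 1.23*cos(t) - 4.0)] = (-0.4752*cos(t)^2 - 0.3456*cos(t) + 3.9136)*sin(t)/(0.2916*cos(t)^4 - 1.3284*cos(t)^3 + 5.8329*cos(t)^2 - 9.84*cos(t) + 16.0)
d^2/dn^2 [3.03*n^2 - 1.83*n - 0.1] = 6.06000000000000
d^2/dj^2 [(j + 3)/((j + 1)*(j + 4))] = 2*(j^3 + 9*j^2 + 33*j + 43)/(j^6 + 15*j^5 + 87*j^4 + 245*j^3 + 348*j^2 + 240*j + 64)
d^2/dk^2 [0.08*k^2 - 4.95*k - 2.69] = 0.160000000000000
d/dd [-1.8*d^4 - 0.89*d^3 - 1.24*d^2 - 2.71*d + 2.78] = -7.2*d^3 - 2.67*d^2 - 2.48*d - 2.71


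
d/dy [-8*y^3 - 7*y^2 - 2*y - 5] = -24*y^2 - 14*y - 2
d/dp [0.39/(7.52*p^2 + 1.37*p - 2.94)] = (-5.8656*p - 0.5343)/(7.52*p^2 + 1.37*p - 2.94)^2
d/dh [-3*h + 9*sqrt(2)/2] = -3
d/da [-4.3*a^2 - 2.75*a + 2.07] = -8.6*a - 2.75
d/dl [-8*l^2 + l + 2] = 1 - 16*l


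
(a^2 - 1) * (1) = a^2 - 1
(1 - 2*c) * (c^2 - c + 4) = -2*c^3 + 3*c^2 - 9*c + 4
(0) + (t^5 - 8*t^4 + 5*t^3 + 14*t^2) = t^5 - 8*t^4 + 5*t^3 + 14*t^2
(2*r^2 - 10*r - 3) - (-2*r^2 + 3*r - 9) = 4*r^2 - 13*r + 6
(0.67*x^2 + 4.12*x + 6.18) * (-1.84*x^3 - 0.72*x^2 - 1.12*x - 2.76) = -1.2328*x^5 - 8.0632*x^4 - 15.088*x^3 - 10.9132*x^2 - 18.2928*x - 17.0568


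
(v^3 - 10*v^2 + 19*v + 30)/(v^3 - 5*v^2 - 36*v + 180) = (v + 1)/(v + 6)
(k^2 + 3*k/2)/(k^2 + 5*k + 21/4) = 2*k/(2*k + 7)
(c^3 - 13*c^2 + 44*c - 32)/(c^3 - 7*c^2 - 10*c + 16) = (c - 4)/(c + 2)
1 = 1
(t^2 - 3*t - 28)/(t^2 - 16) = (t - 7)/(t - 4)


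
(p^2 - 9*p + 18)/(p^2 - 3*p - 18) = (p - 3)/(p + 3)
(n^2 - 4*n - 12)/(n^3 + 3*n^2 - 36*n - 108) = (n + 2)/(n^2 + 9*n + 18)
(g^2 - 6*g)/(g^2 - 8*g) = (g - 6)/(g - 8)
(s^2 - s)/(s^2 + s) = (s - 1)/(s + 1)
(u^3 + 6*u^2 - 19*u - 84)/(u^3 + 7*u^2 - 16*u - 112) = (u + 3)/(u + 4)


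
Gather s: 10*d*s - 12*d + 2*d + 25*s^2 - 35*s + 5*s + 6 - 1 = -10*d + 25*s^2 + s*(10*d - 30) + 5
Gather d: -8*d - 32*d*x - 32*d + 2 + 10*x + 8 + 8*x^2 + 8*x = d*(-32*x - 40) + 8*x^2 + 18*x + 10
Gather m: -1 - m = -m - 1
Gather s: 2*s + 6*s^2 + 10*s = 6*s^2 + 12*s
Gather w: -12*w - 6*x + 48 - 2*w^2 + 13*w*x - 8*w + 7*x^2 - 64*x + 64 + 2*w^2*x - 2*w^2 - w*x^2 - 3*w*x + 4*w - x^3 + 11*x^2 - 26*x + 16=w^2*(2*x - 4) + w*(-x^2 + 10*x - 16) - x^3 + 18*x^2 - 96*x + 128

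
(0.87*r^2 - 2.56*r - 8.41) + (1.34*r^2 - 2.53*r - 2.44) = 2.21*r^2 - 5.09*r - 10.85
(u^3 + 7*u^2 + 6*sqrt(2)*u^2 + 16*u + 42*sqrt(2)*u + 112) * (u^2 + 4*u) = u^5 + 6*sqrt(2)*u^4 + 11*u^4 + 44*u^3 + 66*sqrt(2)*u^3 + 176*u^2 + 168*sqrt(2)*u^2 + 448*u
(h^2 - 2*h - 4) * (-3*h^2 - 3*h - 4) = -3*h^4 + 3*h^3 + 14*h^2 + 20*h + 16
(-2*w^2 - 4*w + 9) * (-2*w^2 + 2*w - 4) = 4*w^4 + 4*w^3 - 18*w^2 + 34*w - 36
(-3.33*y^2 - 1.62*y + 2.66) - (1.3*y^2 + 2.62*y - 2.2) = -4.63*y^2 - 4.24*y + 4.86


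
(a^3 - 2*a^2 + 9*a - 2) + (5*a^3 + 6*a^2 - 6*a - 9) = 6*a^3 + 4*a^2 + 3*a - 11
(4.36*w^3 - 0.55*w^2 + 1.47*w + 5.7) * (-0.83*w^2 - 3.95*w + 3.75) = -3.6188*w^5 - 16.7655*w^4 + 17.3024*w^3 - 12.6*w^2 - 17.0025*w + 21.375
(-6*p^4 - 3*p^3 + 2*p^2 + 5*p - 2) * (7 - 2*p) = 12*p^5 - 36*p^4 - 25*p^3 + 4*p^2 + 39*p - 14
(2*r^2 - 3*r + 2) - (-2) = 2*r^2 - 3*r + 4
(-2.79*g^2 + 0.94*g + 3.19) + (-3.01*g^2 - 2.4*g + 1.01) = -5.8*g^2 - 1.46*g + 4.2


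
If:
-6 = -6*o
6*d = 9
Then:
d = 3/2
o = 1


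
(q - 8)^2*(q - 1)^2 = q^4 - 18*q^3 + 97*q^2 - 144*q + 64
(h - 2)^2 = h^2 - 4*h + 4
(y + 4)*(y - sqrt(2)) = y^2 - sqrt(2)*y + 4*y - 4*sqrt(2)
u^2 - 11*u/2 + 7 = (u - 7/2)*(u - 2)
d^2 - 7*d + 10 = (d - 5)*(d - 2)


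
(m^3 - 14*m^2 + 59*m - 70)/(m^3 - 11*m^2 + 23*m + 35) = (m - 2)/(m + 1)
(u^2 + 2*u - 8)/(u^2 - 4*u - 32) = (u - 2)/(u - 8)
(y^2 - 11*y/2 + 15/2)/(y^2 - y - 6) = (y - 5/2)/(y + 2)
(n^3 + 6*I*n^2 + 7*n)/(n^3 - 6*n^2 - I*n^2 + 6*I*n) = (n + 7*I)/(n - 6)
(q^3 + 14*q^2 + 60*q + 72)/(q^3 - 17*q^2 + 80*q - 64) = (q^3 + 14*q^2 + 60*q + 72)/(q^3 - 17*q^2 + 80*q - 64)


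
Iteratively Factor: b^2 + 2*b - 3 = (b + 3)*(b - 1)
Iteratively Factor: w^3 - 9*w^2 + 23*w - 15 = (w - 5)*(w^2 - 4*w + 3) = (w - 5)*(w - 3)*(w - 1)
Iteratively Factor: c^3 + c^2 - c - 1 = (c + 1)*(c^2 - 1) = (c - 1)*(c + 1)*(c + 1)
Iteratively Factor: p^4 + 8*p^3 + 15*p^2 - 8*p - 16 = (p + 4)*(p^3 + 4*p^2 - p - 4) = (p + 4)^2*(p^2 - 1) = (p + 1)*(p + 4)^2*(p - 1)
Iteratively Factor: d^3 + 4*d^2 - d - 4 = (d - 1)*(d^2 + 5*d + 4) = (d - 1)*(d + 4)*(d + 1)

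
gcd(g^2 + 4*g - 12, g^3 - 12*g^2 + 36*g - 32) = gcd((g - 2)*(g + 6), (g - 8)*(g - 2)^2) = g - 2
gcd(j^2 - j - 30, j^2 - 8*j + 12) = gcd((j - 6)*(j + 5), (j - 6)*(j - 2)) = j - 6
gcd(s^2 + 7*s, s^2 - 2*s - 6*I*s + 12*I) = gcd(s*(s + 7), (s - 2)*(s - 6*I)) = 1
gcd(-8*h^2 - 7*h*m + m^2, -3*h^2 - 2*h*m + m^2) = h + m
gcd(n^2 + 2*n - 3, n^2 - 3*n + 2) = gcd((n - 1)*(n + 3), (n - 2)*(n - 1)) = n - 1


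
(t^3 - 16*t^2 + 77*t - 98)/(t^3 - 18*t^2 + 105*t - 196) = (t - 2)/(t - 4)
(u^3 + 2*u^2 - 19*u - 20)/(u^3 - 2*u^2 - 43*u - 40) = (u - 4)/(u - 8)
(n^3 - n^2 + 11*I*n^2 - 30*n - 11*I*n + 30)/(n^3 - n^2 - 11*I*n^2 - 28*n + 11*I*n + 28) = (n^2 + 11*I*n - 30)/(n^2 - 11*I*n - 28)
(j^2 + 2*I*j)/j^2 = (j + 2*I)/j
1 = 1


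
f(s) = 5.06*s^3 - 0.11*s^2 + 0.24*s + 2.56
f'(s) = 15.18*s^2 - 0.22*s + 0.24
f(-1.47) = -14.10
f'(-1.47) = 33.37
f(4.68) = 519.94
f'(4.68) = 331.69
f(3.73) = 264.51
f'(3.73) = 210.62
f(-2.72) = -100.73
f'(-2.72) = 113.15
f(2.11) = 50.11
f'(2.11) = 67.36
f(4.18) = 371.20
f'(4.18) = 264.55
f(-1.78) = -26.75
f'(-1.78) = 48.73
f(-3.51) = -218.45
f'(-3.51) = 188.03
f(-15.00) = -17103.29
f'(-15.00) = 3419.04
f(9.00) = 3684.55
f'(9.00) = 1227.84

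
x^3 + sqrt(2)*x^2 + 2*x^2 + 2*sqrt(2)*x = x*(x + 2)*(x + sqrt(2))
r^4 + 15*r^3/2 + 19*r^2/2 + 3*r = r*(r + 1/2)*(r + 1)*(r + 6)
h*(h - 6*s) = h^2 - 6*h*s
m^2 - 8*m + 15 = (m - 5)*(m - 3)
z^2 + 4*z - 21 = (z - 3)*(z + 7)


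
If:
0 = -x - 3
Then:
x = -3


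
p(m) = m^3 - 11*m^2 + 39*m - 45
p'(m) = 3*m^2 - 22*m + 39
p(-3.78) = -403.60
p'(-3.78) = 165.03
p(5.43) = 2.54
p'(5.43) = 7.99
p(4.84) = -0.54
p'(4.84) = 2.80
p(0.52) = -27.55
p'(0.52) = 28.37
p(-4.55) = -544.37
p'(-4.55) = 201.21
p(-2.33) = -208.24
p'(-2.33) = 106.55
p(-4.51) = -536.36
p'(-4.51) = 199.24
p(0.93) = -17.44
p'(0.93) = 21.13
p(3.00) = 0.00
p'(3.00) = 0.00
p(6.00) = 9.00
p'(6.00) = 15.00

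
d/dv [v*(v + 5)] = 2*v + 5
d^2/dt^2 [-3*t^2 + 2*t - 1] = -6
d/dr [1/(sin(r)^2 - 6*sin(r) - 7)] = 2*(3 - sin(r))*cos(r)/((sin(r) - 7)^2*(sin(r) + 1)^2)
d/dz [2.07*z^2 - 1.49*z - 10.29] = 4.14*z - 1.49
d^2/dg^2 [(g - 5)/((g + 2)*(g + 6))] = 2*(g^3 - 15*g^2 - 156*g - 356)/(g^6 + 24*g^5 + 228*g^4 + 1088*g^3 + 2736*g^2 + 3456*g + 1728)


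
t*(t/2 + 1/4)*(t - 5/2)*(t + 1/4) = t^4/2 - 7*t^3/8 - 7*t^2/8 - 5*t/32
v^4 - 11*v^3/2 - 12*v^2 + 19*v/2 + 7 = (v - 7)*(v - 1)*(v + 1/2)*(v + 2)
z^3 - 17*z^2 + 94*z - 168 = (z - 7)*(z - 6)*(z - 4)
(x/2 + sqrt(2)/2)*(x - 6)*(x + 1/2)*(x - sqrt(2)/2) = x^4/2 - 11*x^3/4 + sqrt(2)*x^3/4 - 2*x^2 - 11*sqrt(2)*x^2/8 - 3*sqrt(2)*x/4 + 11*x/4 + 3/2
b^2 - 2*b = b*(b - 2)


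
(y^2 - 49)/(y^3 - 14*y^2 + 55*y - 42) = (y + 7)/(y^2 - 7*y + 6)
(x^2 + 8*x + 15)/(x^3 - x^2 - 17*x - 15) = (x + 5)/(x^2 - 4*x - 5)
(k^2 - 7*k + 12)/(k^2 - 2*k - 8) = (k - 3)/(k + 2)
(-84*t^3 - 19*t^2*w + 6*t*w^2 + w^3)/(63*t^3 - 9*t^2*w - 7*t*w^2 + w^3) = (-28*t^2 + 3*t*w + w^2)/(21*t^2 - 10*t*w + w^2)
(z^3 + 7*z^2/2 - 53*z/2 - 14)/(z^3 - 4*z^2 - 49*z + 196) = (z + 1/2)/(z - 7)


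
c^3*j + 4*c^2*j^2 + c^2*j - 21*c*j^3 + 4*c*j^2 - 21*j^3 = (c - 3*j)*(c + 7*j)*(c*j + j)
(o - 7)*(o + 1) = o^2 - 6*o - 7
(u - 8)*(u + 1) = u^2 - 7*u - 8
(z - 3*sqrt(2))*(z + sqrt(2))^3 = z^4 - 12*z^2 - 16*sqrt(2)*z - 12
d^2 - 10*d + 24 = (d - 6)*(d - 4)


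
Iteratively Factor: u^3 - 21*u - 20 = (u + 4)*(u^2 - 4*u - 5) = (u - 5)*(u + 4)*(u + 1)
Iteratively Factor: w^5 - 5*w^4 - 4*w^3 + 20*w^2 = (w)*(w^4 - 5*w^3 - 4*w^2 + 20*w) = w*(w + 2)*(w^3 - 7*w^2 + 10*w) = w^2*(w + 2)*(w^2 - 7*w + 10) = w^2*(w - 5)*(w + 2)*(w - 2)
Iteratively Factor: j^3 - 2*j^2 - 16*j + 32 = (j - 4)*(j^2 + 2*j - 8) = (j - 4)*(j + 4)*(j - 2)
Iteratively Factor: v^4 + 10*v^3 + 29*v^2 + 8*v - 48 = (v + 4)*(v^3 + 6*v^2 + 5*v - 12) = (v - 1)*(v + 4)*(v^2 + 7*v + 12) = (v - 1)*(v + 3)*(v + 4)*(v + 4)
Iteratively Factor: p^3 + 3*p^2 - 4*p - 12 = (p - 2)*(p^2 + 5*p + 6) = (p - 2)*(p + 3)*(p + 2)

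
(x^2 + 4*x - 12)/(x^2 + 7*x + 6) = (x - 2)/(x + 1)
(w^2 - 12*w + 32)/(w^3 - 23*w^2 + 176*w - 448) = (w - 4)/(w^2 - 15*w + 56)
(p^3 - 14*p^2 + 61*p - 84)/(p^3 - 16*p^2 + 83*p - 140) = (p - 3)/(p - 5)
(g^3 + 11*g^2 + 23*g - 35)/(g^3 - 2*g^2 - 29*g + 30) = (g + 7)/(g - 6)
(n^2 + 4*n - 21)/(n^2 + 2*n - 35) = (n - 3)/(n - 5)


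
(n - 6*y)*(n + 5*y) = n^2 - n*y - 30*y^2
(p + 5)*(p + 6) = p^2 + 11*p + 30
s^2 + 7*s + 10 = (s + 2)*(s + 5)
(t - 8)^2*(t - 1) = t^3 - 17*t^2 + 80*t - 64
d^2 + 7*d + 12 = (d + 3)*(d + 4)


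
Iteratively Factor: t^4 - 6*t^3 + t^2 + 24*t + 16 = (t - 4)*(t^3 - 2*t^2 - 7*t - 4) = (t - 4)*(t + 1)*(t^2 - 3*t - 4) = (t - 4)^2*(t + 1)*(t + 1)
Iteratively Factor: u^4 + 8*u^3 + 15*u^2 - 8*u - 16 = (u + 1)*(u^3 + 7*u^2 + 8*u - 16) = (u + 1)*(u + 4)*(u^2 + 3*u - 4) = (u + 1)*(u + 4)^2*(u - 1)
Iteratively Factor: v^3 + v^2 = (v + 1)*(v^2) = v*(v + 1)*(v)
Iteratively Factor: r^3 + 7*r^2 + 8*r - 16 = (r + 4)*(r^2 + 3*r - 4) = (r + 4)^2*(r - 1)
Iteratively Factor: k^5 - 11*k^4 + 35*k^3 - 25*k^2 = (k - 5)*(k^4 - 6*k^3 + 5*k^2) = (k - 5)*(k - 1)*(k^3 - 5*k^2) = k*(k - 5)*(k - 1)*(k^2 - 5*k) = k*(k - 5)^2*(k - 1)*(k)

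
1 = 1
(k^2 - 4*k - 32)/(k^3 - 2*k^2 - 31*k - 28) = (k - 8)/(k^2 - 6*k - 7)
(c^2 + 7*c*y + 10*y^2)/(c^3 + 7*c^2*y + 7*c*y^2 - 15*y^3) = (-c - 2*y)/(-c^2 - 2*c*y + 3*y^2)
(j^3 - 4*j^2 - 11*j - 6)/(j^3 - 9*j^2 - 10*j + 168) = (j^2 + 2*j + 1)/(j^2 - 3*j - 28)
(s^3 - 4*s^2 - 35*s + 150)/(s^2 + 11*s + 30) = (s^2 - 10*s + 25)/(s + 5)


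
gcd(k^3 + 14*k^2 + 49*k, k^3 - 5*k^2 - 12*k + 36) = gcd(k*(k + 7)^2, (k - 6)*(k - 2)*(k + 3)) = 1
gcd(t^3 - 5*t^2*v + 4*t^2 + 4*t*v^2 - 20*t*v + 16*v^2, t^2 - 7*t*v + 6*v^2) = t - v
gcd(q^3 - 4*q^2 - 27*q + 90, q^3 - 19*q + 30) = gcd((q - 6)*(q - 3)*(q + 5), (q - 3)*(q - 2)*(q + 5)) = q^2 + 2*q - 15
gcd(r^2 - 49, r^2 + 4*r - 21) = r + 7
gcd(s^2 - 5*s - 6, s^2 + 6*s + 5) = s + 1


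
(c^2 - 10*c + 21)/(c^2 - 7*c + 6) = (c^2 - 10*c + 21)/(c^2 - 7*c + 6)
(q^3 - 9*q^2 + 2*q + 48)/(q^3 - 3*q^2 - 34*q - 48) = (q - 3)/(q + 3)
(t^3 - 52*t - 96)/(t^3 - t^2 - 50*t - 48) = (t + 2)/(t + 1)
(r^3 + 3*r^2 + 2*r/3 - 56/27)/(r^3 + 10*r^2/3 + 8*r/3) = (9*r^2 + 15*r - 14)/(9*r*(r + 2))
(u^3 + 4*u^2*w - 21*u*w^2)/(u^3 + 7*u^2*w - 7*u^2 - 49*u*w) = (u - 3*w)/(u - 7)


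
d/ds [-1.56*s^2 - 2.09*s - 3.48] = -3.12*s - 2.09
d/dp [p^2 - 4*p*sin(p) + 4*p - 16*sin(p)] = -4*p*cos(p) + 2*p - 4*sin(p) - 16*cos(p) + 4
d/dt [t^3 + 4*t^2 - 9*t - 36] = 3*t^2 + 8*t - 9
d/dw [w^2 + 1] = 2*w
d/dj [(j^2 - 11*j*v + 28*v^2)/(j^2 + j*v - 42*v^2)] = 2*v*(6*j^2 - 70*j*v + 217*v^2)/(j^4 + 2*j^3*v - 83*j^2*v^2 - 84*j*v^3 + 1764*v^4)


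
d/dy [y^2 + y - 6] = 2*y + 1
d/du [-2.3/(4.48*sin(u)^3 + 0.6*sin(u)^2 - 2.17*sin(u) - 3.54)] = (30.912*sin(u)^2 + 2.76*sin(u) - 4.991)*cos(u)/(4.48*sin(u)^3 + 0.6*sin(u)^2 - 2.17*sin(u) - 3.54)^2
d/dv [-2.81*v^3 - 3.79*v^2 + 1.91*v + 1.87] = -8.43*v^2 - 7.58*v + 1.91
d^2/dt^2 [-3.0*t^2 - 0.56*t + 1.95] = -6.00000000000000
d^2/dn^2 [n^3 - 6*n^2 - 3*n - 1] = 6*n - 12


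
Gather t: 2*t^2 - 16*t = 2*t^2 - 16*t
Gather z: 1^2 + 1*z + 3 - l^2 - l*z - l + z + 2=-l^2 - l + z*(2 - l) + 6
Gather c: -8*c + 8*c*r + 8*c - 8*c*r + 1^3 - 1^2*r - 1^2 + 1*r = 0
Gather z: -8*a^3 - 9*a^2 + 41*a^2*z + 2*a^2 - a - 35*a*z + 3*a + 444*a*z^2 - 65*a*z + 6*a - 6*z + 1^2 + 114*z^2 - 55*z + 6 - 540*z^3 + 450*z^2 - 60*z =-8*a^3 - 7*a^2 + 8*a - 540*z^3 + z^2*(444*a + 564) + z*(41*a^2 - 100*a - 121) + 7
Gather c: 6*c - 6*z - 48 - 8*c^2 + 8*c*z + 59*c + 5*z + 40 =-8*c^2 + c*(8*z + 65) - z - 8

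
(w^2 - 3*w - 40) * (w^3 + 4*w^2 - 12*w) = w^5 + w^4 - 64*w^3 - 124*w^2 + 480*w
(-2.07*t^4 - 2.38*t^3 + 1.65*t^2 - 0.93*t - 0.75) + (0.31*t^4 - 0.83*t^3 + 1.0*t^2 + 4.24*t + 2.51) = -1.76*t^4 - 3.21*t^3 + 2.65*t^2 + 3.31*t + 1.76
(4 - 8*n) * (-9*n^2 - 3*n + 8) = 72*n^3 - 12*n^2 - 76*n + 32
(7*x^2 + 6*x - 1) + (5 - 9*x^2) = -2*x^2 + 6*x + 4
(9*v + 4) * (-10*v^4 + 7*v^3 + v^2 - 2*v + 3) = -90*v^5 + 23*v^4 + 37*v^3 - 14*v^2 + 19*v + 12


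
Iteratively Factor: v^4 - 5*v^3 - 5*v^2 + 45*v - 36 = (v - 3)*(v^3 - 2*v^2 - 11*v + 12) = (v - 3)*(v + 3)*(v^2 - 5*v + 4) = (v - 3)*(v - 1)*(v + 3)*(v - 4)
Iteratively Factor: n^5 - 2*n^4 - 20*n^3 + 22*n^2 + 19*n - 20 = (n - 1)*(n^4 - n^3 - 21*n^2 + n + 20) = (n - 1)^2*(n^3 - 21*n - 20) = (n - 1)^2*(n + 4)*(n^2 - 4*n - 5) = (n - 5)*(n - 1)^2*(n + 4)*(n + 1)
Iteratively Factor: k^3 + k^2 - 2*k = (k)*(k^2 + k - 2) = k*(k - 1)*(k + 2)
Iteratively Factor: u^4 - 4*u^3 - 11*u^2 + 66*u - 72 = (u - 2)*(u^3 - 2*u^2 - 15*u + 36) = (u - 2)*(u + 4)*(u^2 - 6*u + 9) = (u - 3)*(u - 2)*(u + 4)*(u - 3)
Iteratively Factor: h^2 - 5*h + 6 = (h - 2)*(h - 3)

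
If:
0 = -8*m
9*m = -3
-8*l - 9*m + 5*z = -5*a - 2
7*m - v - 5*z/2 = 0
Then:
No Solution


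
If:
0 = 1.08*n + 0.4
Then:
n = -0.37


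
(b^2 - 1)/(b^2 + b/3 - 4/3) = 3*(b + 1)/(3*b + 4)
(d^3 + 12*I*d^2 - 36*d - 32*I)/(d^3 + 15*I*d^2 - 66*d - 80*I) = (d + 2*I)/(d + 5*I)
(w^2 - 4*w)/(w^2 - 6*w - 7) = w*(4 - w)/(-w^2 + 6*w + 7)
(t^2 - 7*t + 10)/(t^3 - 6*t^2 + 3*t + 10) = 1/(t + 1)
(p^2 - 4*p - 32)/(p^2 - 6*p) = (p^2 - 4*p - 32)/(p*(p - 6))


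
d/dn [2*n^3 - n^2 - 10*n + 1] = 6*n^2 - 2*n - 10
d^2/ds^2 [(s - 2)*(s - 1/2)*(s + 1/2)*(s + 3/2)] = 12*s^2 - 3*s - 13/2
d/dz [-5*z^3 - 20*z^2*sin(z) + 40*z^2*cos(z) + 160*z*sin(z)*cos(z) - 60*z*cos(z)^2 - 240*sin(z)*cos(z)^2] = -40*z^2*sin(z) - 20*z^2*cos(z) - 15*z^2 - 40*z*sin(z) + 60*z*sin(2*z) + 80*z*cos(z) + 160*z*cos(2*z) + 80*sin(2*z) - 60*cos(z) - 30*cos(2*z) - 180*cos(3*z) - 30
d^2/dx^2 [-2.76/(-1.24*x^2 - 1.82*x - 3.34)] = (-8.487552*x^2 - 12.457536*x + 2.76*(2.48*x + 1.82)*(4.96*x + 3.64) - 22.861632)/(1.24*x^2 + 1.82*x + 3.34)^3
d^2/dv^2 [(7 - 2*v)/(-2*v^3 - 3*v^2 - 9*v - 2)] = 6*(8*v^5 - 44*v^4 - 118*v^3 - 205*v^2 - 173*v - 187)/(8*v^9 + 36*v^8 + 162*v^7 + 375*v^6 + 801*v^5 + 999*v^4 + 1077*v^3 + 522*v^2 + 108*v + 8)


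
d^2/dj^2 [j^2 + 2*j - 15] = 2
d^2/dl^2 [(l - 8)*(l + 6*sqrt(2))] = 2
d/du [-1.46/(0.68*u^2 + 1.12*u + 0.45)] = (1.9856*u + 1.6352)/(0.68*u^2 + 1.12*u + 0.45)^2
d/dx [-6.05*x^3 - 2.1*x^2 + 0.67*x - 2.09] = -18.15*x^2 - 4.2*x + 0.67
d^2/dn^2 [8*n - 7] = 0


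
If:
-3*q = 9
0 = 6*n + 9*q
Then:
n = 9/2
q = -3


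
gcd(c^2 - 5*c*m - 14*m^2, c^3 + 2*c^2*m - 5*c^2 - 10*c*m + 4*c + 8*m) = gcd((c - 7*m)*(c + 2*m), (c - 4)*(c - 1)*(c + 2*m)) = c + 2*m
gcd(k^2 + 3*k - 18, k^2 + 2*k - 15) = k - 3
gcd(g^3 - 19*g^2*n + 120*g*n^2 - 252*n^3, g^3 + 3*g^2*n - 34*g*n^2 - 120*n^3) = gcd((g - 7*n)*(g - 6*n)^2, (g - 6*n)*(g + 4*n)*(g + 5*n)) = g - 6*n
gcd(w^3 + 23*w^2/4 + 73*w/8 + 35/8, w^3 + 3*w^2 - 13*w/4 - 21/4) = w^2 + 9*w/2 + 7/2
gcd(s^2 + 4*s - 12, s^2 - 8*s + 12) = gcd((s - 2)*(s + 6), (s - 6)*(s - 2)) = s - 2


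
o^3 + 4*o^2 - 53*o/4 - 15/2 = (o - 5/2)*(o + 1/2)*(o + 6)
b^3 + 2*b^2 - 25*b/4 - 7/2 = (b - 2)*(b + 1/2)*(b + 7/2)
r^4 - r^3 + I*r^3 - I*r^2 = r^2*(r - 1)*(r + I)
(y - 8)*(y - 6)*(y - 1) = y^3 - 15*y^2 + 62*y - 48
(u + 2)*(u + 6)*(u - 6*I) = u^3 + 8*u^2 - 6*I*u^2 + 12*u - 48*I*u - 72*I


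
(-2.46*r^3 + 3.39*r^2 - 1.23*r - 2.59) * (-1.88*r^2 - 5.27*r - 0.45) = 4.6248*r^5 + 6.591*r^4 - 14.4459*r^3 + 9.8258*r^2 + 14.2028*r + 1.1655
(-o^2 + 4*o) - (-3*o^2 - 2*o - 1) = 2*o^2 + 6*o + 1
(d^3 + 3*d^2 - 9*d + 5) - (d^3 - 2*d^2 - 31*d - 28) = 5*d^2 + 22*d + 33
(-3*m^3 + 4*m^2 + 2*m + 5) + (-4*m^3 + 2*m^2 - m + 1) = -7*m^3 + 6*m^2 + m + 6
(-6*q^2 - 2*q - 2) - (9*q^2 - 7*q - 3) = -15*q^2 + 5*q + 1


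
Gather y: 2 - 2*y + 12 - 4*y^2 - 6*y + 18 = -4*y^2 - 8*y + 32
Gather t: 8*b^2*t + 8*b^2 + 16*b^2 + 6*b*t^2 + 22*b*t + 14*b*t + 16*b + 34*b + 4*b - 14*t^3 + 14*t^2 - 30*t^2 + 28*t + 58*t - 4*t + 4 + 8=24*b^2 + 54*b - 14*t^3 + t^2*(6*b - 16) + t*(8*b^2 + 36*b + 82) + 12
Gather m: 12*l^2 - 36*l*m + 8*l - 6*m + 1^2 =12*l^2 + 8*l + m*(-36*l - 6) + 1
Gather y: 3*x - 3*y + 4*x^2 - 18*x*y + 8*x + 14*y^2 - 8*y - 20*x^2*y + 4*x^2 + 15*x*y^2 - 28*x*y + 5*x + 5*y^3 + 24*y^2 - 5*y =8*x^2 + 16*x + 5*y^3 + y^2*(15*x + 38) + y*(-20*x^2 - 46*x - 16)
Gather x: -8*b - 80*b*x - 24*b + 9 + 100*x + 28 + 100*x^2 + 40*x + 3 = -32*b + 100*x^2 + x*(140 - 80*b) + 40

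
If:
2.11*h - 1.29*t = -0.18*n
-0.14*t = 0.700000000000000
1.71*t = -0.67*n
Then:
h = -4.15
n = 12.76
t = -5.00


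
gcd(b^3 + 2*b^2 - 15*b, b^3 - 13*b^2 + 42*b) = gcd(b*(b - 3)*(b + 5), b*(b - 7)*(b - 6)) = b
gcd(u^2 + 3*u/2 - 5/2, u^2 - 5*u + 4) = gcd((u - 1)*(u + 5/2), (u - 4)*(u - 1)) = u - 1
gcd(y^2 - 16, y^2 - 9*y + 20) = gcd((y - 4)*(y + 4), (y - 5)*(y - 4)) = y - 4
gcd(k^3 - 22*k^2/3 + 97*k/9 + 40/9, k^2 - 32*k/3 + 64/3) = k - 8/3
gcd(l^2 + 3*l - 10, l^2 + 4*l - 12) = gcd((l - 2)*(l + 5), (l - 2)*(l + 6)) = l - 2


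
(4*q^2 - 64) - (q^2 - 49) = 3*q^2 - 15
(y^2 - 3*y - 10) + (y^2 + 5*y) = 2*y^2 + 2*y - 10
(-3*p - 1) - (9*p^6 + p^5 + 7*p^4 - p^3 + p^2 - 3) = -9*p^6 - p^5 - 7*p^4 + p^3 - p^2 - 3*p + 2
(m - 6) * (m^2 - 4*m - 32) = m^3 - 10*m^2 - 8*m + 192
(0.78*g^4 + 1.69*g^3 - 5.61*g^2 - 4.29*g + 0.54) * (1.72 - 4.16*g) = -3.2448*g^5 - 5.6888*g^4 + 26.2444*g^3 + 8.1972*g^2 - 9.6252*g + 0.9288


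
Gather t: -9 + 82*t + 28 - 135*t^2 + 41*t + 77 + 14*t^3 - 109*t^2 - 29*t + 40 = 14*t^3 - 244*t^2 + 94*t + 136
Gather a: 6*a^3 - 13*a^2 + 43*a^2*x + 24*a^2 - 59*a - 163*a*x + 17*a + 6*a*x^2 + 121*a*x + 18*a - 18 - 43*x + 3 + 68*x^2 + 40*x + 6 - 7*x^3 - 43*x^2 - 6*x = 6*a^3 + a^2*(43*x + 11) + a*(6*x^2 - 42*x - 24) - 7*x^3 + 25*x^2 - 9*x - 9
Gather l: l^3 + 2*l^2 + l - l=l^3 + 2*l^2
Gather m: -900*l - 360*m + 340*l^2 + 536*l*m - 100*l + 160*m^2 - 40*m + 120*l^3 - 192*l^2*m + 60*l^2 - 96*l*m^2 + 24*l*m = 120*l^3 + 400*l^2 - 1000*l + m^2*(160 - 96*l) + m*(-192*l^2 + 560*l - 400)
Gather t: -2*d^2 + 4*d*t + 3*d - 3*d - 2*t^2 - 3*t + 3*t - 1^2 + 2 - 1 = -2*d^2 + 4*d*t - 2*t^2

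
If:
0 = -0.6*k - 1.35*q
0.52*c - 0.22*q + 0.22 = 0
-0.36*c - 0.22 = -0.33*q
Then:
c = -0.26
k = -0.86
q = 0.38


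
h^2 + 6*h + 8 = (h + 2)*(h + 4)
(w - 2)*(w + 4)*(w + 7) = w^3 + 9*w^2 + 6*w - 56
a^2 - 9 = (a - 3)*(a + 3)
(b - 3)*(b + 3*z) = b^2 + 3*b*z - 3*b - 9*z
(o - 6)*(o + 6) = o^2 - 36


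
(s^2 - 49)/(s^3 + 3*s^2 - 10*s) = (s^2 - 49)/(s*(s^2 + 3*s - 10))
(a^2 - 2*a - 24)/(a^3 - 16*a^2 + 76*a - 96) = (a + 4)/(a^2 - 10*a + 16)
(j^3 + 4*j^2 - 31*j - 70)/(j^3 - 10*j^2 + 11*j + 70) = (j + 7)/(j - 7)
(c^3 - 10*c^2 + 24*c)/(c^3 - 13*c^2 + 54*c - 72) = c/(c - 3)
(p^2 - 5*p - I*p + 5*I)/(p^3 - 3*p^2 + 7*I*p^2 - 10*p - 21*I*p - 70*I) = (p - I)/(p^2 + p*(2 + 7*I) + 14*I)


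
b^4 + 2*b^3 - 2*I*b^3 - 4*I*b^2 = b^2*(b + 2)*(b - 2*I)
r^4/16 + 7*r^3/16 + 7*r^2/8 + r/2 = r*(r/4 + 1/2)*(r/4 + 1)*(r + 1)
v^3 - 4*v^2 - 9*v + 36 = (v - 4)*(v - 3)*(v + 3)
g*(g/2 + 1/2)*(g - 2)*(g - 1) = g^4/2 - g^3 - g^2/2 + g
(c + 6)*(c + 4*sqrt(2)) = c^2 + 4*sqrt(2)*c + 6*c + 24*sqrt(2)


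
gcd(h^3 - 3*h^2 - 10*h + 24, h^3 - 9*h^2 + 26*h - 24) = h^2 - 6*h + 8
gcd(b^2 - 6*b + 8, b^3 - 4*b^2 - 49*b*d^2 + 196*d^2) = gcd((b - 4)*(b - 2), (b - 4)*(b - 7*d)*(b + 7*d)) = b - 4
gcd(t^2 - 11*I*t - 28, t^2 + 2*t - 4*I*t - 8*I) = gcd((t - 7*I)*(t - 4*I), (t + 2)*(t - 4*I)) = t - 4*I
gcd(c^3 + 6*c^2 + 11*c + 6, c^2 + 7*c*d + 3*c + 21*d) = c + 3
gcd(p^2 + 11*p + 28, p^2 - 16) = p + 4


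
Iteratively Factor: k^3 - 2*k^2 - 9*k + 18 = (k - 3)*(k^2 + k - 6) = (k - 3)*(k - 2)*(k + 3)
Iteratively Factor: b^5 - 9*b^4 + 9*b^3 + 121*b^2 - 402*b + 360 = (b - 2)*(b^4 - 7*b^3 - 5*b^2 + 111*b - 180) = (b - 5)*(b - 2)*(b^3 - 2*b^2 - 15*b + 36) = (b - 5)*(b - 3)*(b - 2)*(b^2 + b - 12) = (b - 5)*(b - 3)*(b - 2)*(b + 4)*(b - 3)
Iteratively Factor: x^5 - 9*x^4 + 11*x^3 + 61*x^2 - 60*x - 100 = (x - 2)*(x^4 - 7*x^3 - 3*x^2 + 55*x + 50) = (x - 5)*(x - 2)*(x^3 - 2*x^2 - 13*x - 10) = (x - 5)*(x - 2)*(x + 1)*(x^2 - 3*x - 10) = (x - 5)^2*(x - 2)*(x + 1)*(x + 2)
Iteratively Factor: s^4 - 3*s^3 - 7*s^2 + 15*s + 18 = (s - 3)*(s^3 - 7*s - 6) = (s - 3)*(s + 1)*(s^2 - s - 6) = (s - 3)^2*(s + 1)*(s + 2)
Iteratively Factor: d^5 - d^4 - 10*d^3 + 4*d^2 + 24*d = (d)*(d^4 - d^3 - 10*d^2 + 4*d + 24) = d*(d + 2)*(d^3 - 3*d^2 - 4*d + 12) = d*(d + 2)^2*(d^2 - 5*d + 6) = d*(d - 2)*(d + 2)^2*(d - 3)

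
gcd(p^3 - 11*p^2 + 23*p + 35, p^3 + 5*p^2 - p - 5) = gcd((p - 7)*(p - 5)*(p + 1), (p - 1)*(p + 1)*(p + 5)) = p + 1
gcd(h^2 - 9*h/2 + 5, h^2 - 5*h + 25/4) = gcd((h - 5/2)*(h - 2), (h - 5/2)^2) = h - 5/2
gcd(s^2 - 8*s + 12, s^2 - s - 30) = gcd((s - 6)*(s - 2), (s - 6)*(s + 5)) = s - 6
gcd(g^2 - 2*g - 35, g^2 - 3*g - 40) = g + 5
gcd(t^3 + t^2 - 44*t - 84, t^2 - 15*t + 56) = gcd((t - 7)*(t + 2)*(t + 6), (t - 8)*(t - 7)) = t - 7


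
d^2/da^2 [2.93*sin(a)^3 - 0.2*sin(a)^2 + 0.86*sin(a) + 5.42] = -3.0575*sin(a) + 6.5925*sin(3*a) - 0.4*cos(2*a)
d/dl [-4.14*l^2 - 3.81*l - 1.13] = -8.28*l - 3.81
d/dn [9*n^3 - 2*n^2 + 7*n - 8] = 27*n^2 - 4*n + 7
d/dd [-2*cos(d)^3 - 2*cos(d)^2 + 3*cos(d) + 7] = (4*cos(d) + 3*cos(2*d))*sin(d)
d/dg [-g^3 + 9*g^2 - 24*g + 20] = -3*g^2 + 18*g - 24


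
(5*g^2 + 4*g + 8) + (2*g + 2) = 5*g^2 + 6*g + 10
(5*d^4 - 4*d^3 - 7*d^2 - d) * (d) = 5*d^5 - 4*d^4 - 7*d^3 - d^2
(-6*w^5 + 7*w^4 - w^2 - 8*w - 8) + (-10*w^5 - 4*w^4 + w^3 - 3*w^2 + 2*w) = -16*w^5 + 3*w^4 + w^3 - 4*w^2 - 6*w - 8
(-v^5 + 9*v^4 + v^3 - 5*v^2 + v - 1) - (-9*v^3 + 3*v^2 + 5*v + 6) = -v^5 + 9*v^4 + 10*v^3 - 8*v^2 - 4*v - 7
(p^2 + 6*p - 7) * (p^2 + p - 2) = p^4 + 7*p^3 - 3*p^2 - 19*p + 14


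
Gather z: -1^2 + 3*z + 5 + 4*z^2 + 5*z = 4*z^2 + 8*z + 4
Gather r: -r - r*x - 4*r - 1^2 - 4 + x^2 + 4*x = r*(-x - 5) + x^2 + 4*x - 5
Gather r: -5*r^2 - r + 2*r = -5*r^2 + r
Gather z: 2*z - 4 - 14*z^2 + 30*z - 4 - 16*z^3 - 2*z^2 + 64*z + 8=-16*z^3 - 16*z^2 + 96*z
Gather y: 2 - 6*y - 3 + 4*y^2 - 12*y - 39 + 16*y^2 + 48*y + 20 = 20*y^2 + 30*y - 20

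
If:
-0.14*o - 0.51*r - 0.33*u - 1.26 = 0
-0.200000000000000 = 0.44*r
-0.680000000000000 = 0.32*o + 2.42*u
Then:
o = -9.71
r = -0.45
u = 1.00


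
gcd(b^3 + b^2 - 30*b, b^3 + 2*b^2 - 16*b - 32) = 1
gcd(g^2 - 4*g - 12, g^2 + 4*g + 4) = g + 2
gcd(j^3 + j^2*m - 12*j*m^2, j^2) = j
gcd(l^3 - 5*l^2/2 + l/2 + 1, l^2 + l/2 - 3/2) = l - 1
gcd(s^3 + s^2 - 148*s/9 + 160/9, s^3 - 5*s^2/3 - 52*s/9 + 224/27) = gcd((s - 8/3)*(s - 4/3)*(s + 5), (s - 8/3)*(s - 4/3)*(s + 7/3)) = s^2 - 4*s + 32/9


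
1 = 1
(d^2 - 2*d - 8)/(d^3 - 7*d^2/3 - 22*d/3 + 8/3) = 3/(3*d - 1)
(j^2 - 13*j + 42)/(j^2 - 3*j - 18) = (j - 7)/(j + 3)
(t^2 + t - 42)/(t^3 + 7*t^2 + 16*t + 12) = (t^2 + t - 42)/(t^3 + 7*t^2 + 16*t + 12)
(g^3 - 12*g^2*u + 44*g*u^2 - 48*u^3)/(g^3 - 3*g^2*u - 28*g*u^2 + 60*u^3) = (g - 4*u)/(g + 5*u)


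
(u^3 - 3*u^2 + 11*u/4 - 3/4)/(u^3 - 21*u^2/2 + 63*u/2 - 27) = (2*u^2 - 3*u + 1)/(2*(u^2 - 9*u + 18))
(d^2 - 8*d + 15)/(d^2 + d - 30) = (d - 3)/(d + 6)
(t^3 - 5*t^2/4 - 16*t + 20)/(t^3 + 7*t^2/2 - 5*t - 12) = (4*t^2 - 21*t + 20)/(2*(2*t^2 - t - 6))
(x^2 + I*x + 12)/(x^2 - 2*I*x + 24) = (x - 3*I)/(x - 6*I)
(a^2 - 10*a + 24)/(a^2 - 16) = (a - 6)/(a + 4)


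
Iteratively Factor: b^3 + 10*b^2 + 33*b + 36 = (b + 4)*(b^2 + 6*b + 9) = (b + 3)*(b + 4)*(b + 3)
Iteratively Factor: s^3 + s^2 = (s + 1)*(s^2) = s*(s + 1)*(s)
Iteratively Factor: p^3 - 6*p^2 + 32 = (p - 4)*(p^2 - 2*p - 8) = (p - 4)^2*(p + 2)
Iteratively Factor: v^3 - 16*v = (v + 4)*(v^2 - 4*v) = v*(v + 4)*(v - 4)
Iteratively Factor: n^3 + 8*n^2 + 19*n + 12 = (n + 4)*(n^2 + 4*n + 3) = (n + 1)*(n + 4)*(n + 3)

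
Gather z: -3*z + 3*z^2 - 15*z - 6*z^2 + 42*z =-3*z^2 + 24*z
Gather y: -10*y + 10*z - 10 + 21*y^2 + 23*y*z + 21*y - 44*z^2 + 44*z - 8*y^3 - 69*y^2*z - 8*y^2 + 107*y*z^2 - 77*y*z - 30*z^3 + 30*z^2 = -8*y^3 + y^2*(13 - 69*z) + y*(107*z^2 - 54*z + 11) - 30*z^3 - 14*z^2 + 54*z - 10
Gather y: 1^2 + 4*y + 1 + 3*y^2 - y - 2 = 3*y^2 + 3*y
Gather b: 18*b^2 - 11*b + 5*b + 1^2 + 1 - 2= 18*b^2 - 6*b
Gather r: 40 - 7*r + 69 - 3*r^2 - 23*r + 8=-3*r^2 - 30*r + 117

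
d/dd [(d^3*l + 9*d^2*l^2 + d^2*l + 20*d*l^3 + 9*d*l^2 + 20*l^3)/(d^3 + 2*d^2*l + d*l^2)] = l*(-7*d^3*l - d^3 - 31*d^2*l^2 - 17*d^2*l - 60*d*l^2 - 20*l^3)/(d^2*(d^3 + 3*d^2*l + 3*d*l^2 + l^3))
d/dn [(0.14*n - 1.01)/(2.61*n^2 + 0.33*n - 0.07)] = (-0.3654*n^2 + 5.2722*n + 0.3235)/(6.8121*n^4 + 1.7226*n^3 - 0.2565*n^2 - 0.0462*n + 0.0049)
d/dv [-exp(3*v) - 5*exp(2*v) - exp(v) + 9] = (-3*exp(2*v) - 10*exp(v) - 1)*exp(v)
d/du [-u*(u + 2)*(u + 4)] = -3*u^2 - 12*u - 8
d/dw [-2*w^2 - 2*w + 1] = -4*w - 2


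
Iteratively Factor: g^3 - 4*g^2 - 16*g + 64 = (g + 4)*(g^2 - 8*g + 16) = (g - 4)*(g + 4)*(g - 4)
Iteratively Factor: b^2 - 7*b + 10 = (b - 5)*(b - 2)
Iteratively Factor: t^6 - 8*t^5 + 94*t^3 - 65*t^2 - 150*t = (t)*(t^5 - 8*t^4 + 94*t^2 - 65*t - 150) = t*(t + 1)*(t^4 - 9*t^3 + 9*t^2 + 85*t - 150) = t*(t - 5)*(t + 1)*(t^3 - 4*t^2 - 11*t + 30) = t*(t - 5)^2*(t + 1)*(t^2 + t - 6) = t*(t - 5)^2*(t - 2)*(t + 1)*(t + 3)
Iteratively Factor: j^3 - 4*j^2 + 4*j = (j - 2)*(j^2 - 2*j) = (j - 2)^2*(j)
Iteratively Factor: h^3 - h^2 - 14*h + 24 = (h - 3)*(h^2 + 2*h - 8) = (h - 3)*(h + 4)*(h - 2)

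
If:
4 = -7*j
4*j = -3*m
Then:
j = -4/7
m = 16/21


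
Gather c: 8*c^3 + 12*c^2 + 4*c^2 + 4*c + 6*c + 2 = 8*c^3 + 16*c^2 + 10*c + 2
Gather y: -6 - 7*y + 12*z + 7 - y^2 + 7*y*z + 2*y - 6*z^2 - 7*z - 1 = -y^2 + y*(7*z - 5) - 6*z^2 + 5*z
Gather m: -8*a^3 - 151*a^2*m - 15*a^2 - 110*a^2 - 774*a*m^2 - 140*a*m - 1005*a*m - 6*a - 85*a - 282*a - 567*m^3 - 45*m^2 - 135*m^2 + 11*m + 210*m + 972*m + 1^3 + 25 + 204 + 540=-8*a^3 - 125*a^2 - 373*a - 567*m^3 + m^2*(-774*a - 180) + m*(-151*a^2 - 1145*a + 1193) + 770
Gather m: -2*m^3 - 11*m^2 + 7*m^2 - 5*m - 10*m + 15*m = -2*m^3 - 4*m^2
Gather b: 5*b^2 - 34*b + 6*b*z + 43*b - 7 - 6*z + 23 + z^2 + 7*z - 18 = 5*b^2 + b*(6*z + 9) + z^2 + z - 2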